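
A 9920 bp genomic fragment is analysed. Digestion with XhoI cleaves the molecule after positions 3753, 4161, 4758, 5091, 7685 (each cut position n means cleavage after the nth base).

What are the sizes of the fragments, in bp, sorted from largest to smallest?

Linear molecule, 5 cuts → 6 fragments:
  3753 − 0 = 3753 bp
  4161 − 3753 = 408 bp
  4758 − 4161 = 597 bp
  5091 − 4758 = 333 bp
  7685 − 5091 = 2594 bp
  9920 − 7685 = 2235 bp
Sorted largest to smallest: 3753, 2594, 2235, 597, 408, 333 bp.

3753, 2594, 2235, 597, 408, 333 bp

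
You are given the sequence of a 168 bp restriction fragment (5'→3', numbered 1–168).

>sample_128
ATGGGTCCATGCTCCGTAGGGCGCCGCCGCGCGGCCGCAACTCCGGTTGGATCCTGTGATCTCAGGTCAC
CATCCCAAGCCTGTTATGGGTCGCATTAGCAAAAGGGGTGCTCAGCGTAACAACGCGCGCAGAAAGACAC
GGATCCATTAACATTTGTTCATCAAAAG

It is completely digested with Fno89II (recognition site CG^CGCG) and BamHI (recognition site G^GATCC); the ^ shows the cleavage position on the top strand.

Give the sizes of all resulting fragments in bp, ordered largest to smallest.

Fno89II sites (CGCGCG) start at positions 28, 124.
Fno89II cuts after base 2 of each site, so after positions 29, 125.
BamHI sites (GGATCC) start at positions 49, 141.
BamHI cuts after the first base of each site, so after positions 49, 141.
Combined cut positions: 29, 49, 125, 141.
Linear molecule, 4 cuts → 5 fragments:
  1–29 → 29 bp
  30–49 → 20 bp
  50–125 → 76 bp
  126–141 → 16 bp
  142–168 → 27 bp
Sorted largest to smallest: 76, 29, 27, 20, 16 bp.

76, 29, 27, 20, 16 bp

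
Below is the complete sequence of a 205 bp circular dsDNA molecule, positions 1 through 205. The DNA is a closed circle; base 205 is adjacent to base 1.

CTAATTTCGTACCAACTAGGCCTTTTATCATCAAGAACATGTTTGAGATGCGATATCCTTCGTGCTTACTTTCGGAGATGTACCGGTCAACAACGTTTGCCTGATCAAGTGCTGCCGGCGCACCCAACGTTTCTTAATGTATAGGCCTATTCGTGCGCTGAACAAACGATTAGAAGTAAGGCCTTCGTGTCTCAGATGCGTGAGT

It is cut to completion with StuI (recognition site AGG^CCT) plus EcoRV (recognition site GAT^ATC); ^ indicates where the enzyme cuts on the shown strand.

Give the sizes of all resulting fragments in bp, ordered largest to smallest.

91, 44, 36, 34 bp

StuI sites (AGGCCT) start at positions 18, 143, 179.
StuI cuts after base 3 of each site, so after positions 20, 145, 181.
The EcoRV site (GATATC) starts at position 52.
EcoRV cuts after base 3 of each site, so after position 54.
Combined cut positions: 20, 54, 145, 181.
Circular molecule, 4 cuts → 4 fragments:
  21–54 → 34 bp
  55–145 → 91 bp
  146–181 → 36 bp
  182–205 then 1–20 → 24 + 20 = 44 bp
Sorted largest to smallest: 91, 44, 36, 34 bp.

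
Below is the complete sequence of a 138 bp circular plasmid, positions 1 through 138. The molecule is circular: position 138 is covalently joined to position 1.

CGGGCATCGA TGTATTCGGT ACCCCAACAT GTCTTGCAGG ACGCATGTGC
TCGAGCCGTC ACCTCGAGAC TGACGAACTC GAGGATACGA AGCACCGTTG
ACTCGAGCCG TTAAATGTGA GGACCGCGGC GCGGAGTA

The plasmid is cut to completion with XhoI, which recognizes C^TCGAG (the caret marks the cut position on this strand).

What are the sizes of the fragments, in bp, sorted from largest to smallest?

XhoI sites (CTCGAG) start at positions 50, 63, 78, 102.
XhoI cuts after the first base of each site, so after positions 50, 63, 78, 102.
Circular molecule, 4 cuts → 4 fragments:
  51–63 → 13 bp
  64–78 → 15 bp
  79–102 → 24 bp
  103–138 then 1–50 → 36 + 50 = 86 bp
Sorted largest to smallest: 86, 24, 15, 13 bp.

86, 24, 15, 13 bp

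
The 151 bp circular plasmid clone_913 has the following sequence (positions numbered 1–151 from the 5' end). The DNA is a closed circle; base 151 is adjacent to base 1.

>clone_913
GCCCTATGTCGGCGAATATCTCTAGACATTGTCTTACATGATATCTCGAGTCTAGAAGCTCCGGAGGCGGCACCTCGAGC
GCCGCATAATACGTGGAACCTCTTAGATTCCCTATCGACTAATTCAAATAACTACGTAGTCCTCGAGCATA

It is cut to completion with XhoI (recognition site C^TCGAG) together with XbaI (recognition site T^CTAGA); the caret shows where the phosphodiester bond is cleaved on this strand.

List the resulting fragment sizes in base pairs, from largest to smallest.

68, 30, 24, 23, 6 bp

XhoI sites (CTCGAG) start at positions 45, 74, 142.
XhoI cuts after the first base of each site, so after positions 45, 74, 142.
XbaI sites (TCTAGA) start at positions 21, 51.
XbaI cuts after the first base of each site, so after positions 21, 51.
Combined cut positions: 21, 45, 51, 74, 142.
Circular molecule, 5 cuts → 5 fragments:
  22–45 → 24 bp
  46–51 → 6 bp
  52–74 → 23 bp
  75–142 → 68 bp
  143–151 then 1–21 → 9 + 21 = 30 bp
Sorted largest to smallest: 68, 30, 24, 23, 6 bp.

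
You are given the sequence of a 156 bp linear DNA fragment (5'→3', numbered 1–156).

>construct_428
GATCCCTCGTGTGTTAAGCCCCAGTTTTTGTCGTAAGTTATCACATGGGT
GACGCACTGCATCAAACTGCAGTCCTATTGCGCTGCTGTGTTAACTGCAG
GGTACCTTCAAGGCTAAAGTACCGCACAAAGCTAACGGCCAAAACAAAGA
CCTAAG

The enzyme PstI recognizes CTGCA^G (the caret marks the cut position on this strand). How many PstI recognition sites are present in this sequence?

2

CTGCAG occurs starting at positions 67, 95.
PstI cuts at 2 sites.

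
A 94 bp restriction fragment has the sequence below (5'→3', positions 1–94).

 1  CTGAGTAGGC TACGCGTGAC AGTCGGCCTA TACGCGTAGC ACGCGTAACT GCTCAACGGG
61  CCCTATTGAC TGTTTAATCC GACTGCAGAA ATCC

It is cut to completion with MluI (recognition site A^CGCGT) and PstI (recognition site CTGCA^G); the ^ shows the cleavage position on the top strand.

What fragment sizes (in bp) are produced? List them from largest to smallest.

46, 20, 12, 9, 7 bp

MluI sites (ACGCGT) start at positions 12, 32, 41.
MluI cuts after the first base of each site, so after positions 12, 32, 41.
The PstI site (CTGCAG) starts at position 83.
PstI cuts after base 5 of each site (before the last base), so after position 87.
Combined cut positions: 12, 32, 41, 87.
Linear molecule, 4 cuts → 5 fragments:
  1–12 → 12 bp
  13–32 → 20 bp
  33–41 → 9 bp
  42–87 → 46 bp
  88–94 → 7 bp
Sorted largest to smallest: 46, 20, 12, 9, 7 bp.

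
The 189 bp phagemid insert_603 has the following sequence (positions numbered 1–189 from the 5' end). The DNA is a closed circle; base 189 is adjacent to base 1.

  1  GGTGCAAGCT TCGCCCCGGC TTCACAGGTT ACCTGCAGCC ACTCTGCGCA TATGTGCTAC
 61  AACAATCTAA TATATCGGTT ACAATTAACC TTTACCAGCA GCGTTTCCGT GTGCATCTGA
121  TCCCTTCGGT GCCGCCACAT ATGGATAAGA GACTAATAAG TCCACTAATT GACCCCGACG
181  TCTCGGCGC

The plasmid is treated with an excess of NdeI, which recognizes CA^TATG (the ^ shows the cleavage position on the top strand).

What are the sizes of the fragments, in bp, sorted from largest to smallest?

100, 89 bp

NdeI sites (CATATG) start at positions 49, 138.
NdeI cuts after base 2 of each site, so after positions 50, 139.
Circular molecule, 2 cuts → 2 fragments:
  51–139 → 89 bp
  140–189 then 1–50 → 50 + 50 = 100 bp
Sorted largest to smallest: 100, 89 bp.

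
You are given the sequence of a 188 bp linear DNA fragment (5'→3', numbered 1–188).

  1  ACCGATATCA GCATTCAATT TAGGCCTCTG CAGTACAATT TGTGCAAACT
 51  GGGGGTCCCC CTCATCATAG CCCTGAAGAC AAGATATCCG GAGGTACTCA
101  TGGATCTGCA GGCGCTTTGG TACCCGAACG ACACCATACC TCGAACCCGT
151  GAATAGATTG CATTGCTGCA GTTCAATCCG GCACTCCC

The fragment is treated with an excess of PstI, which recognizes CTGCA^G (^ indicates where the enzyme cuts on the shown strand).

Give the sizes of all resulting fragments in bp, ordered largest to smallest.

PstI sites (CTGCAG) start at positions 28, 106, 166.
PstI cuts after base 5 of each site (before the last base), so after positions 32, 110, 170.
Linear molecule, 3 cuts → 4 fragments:
  1–32 → 32 bp
  33–110 → 78 bp
  111–170 → 60 bp
  171–188 → 18 bp
Sorted largest to smallest: 78, 60, 32, 18 bp.

78, 60, 32, 18 bp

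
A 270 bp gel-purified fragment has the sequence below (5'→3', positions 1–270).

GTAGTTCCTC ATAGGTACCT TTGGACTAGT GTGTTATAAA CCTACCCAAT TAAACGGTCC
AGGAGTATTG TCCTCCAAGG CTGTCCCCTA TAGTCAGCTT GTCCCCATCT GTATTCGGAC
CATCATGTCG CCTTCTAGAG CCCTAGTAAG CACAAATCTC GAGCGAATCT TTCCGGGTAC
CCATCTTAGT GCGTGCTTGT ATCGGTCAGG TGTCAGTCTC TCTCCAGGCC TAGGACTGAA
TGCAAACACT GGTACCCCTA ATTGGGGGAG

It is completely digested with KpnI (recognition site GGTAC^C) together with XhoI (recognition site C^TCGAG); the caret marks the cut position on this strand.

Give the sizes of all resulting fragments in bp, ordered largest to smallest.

KpnI sites (GGTACC) start at positions 14, 176, 251.
KpnI cuts after base 5 of each site (before the last base), so after positions 18, 180, 255.
The XhoI site (CTCGAG) starts at position 158.
XhoI cuts after the first base of each site, so after position 158.
Combined cut positions: 18, 158, 180, 255.
Linear molecule, 4 cuts → 5 fragments:
  1–18 → 18 bp
  19–158 → 140 bp
  159–180 → 22 bp
  181–255 → 75 bp
  256–270 → 15 bp
Sorted largest to smallest: 140, 75, 22, 18, 15 bp.

140, 75, 22, 18, 15 bp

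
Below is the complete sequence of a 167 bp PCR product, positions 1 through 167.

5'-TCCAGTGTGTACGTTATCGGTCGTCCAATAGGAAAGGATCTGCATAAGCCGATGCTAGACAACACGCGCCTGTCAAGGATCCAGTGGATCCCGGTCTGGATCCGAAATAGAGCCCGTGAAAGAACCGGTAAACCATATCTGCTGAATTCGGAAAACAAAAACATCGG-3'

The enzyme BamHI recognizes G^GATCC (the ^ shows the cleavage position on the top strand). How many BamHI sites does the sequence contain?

GGATCC occurs starting at positions 77, 86, 98.
BamHI cuts at 3 sites.

3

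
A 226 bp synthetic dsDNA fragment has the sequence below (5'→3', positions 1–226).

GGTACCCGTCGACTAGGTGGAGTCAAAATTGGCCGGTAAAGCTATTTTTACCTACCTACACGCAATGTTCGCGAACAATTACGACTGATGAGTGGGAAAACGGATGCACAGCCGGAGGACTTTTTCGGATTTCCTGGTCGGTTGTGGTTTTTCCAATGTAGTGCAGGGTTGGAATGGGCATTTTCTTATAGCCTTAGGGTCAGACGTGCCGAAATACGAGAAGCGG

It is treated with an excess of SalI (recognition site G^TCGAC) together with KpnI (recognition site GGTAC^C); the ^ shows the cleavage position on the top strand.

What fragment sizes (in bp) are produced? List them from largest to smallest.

The SalI site (GTCGAC) starts at position 8.
SalI cuts after the first base of each site, so after position 8.
The KpnI site (GGTACC) starts at position 1.
KpnI cuts after base 5 of each site (before the last base), so after position 5.
Combined cut positions: 5, 8.
Linear molecule, 2 cuts → 3 fragments:
  1–5 → 5 bp
  6–8 → 3 bp
  9–226 → 218 bp
Sorted largest to smallest: 218, 5, 3 bp.

218, 5, 3 bp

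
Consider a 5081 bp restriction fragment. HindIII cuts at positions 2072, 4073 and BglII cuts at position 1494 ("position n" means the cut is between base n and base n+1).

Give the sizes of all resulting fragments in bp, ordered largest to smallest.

2001, 1494, 1008, 578 bp

Combined cut positions (sorted): 1494, 2072, 4073.
Linear molecule, 3 cuts → 4 fragments:
  1494 − 0 = 1494 bp
  2072 − 1494 = 578 bp
  4073 − 2072 = 2001 bp
  5081 − 4073 = 1008 bp
Sorted largest to smallest: 2001, 1494, 1008, 578 bp.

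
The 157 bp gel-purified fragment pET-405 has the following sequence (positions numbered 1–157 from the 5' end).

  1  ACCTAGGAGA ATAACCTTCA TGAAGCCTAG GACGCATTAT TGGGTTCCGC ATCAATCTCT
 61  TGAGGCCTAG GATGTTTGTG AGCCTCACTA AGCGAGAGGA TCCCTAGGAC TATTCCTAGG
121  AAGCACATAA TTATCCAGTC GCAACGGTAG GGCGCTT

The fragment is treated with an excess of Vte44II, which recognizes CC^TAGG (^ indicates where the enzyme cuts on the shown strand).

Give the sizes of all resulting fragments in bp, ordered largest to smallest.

41, 40, 37, 24, 12, 3 bp

Vte44II sites (CCTAGG) start at positions 2, 26, 66, 103, 115.
Vte44II cuts after base 2 of each site, so after positions 3, 27, 67, 104, 116.
Linear molecule, 5 cuts → 6 fragments:
  1–3 → 3 bp
  4–27 → 24 bp
  28–67 → 40 bp
  68–104 → 37 bp
  105–116 → 12 bp
  117–157 → 41 bp
Sorted largest to smallest: 41, 40, 37, 24, 12, 3 bp.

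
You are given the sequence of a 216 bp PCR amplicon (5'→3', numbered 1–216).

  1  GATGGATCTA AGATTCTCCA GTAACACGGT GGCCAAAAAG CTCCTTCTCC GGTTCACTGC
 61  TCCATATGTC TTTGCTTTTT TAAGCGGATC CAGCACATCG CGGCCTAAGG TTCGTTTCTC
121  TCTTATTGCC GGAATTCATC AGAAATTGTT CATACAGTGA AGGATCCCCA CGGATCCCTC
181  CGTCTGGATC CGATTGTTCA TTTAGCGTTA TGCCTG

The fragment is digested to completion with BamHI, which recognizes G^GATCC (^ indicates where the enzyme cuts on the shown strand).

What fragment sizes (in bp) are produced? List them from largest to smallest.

86, 76, 30, 14, 10 bp

BamHI sites (GGATCC) start at positions 86, 162, 172, 186.
BamHI cuts after the first base of each site, so after positions 86, 162, 172, 186.
Linear molecule, 4 cuts → 5 fragments:
  1–86 → 86 bp
  87–162 → 76 bp
  163–172 → 10 bp
  173–186 → 14 bp
  187–216 → 30 bp
Sorted largest to smallest: 86, 76, 30, 14, 10 bp.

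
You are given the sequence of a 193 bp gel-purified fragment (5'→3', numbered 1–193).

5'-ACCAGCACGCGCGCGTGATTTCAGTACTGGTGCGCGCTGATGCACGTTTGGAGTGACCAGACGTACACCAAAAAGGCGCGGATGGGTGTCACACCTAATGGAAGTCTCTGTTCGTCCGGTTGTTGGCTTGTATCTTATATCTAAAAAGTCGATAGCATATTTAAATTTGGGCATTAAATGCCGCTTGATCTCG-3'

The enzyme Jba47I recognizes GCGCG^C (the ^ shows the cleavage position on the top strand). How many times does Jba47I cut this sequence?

GCGCGC occurs starting at positions 9, 32.
Jba47I cuts at 2 sites.

2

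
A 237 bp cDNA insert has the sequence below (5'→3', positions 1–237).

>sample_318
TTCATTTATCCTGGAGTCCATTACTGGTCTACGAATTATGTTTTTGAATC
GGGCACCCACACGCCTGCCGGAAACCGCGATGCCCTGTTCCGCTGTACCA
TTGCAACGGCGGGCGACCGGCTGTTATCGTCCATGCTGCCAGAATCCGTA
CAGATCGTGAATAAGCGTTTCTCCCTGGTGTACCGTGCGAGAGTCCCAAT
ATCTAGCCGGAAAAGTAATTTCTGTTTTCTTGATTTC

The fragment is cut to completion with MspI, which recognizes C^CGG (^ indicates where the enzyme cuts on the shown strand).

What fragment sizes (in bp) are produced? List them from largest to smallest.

MspI sites (CCGG) start at positions 68, 117, 207.
MspI cuts after the first base of each site, so after positions 68, 117, 207.
Linear molecule, 3 cuts → 4 fragments:
  1–68 → 68 bp
  69–117 → 49 bp
  118–207 → 90 bp
  208–237 → 30 bp
Sorted largest to smallest: 90, 68, 49, 30 bp.

90, 68, 49, 30 bp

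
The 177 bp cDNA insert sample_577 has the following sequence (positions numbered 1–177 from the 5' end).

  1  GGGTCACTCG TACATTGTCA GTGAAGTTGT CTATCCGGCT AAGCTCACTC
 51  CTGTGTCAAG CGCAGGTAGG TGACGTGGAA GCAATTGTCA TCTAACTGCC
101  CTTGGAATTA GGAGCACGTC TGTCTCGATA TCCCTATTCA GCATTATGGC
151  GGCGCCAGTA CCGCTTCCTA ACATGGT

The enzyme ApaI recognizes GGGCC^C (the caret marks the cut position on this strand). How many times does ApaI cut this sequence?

No occurrence of GGGCCC is present in the sequence.
ApaI does not cut: 0 sites.

0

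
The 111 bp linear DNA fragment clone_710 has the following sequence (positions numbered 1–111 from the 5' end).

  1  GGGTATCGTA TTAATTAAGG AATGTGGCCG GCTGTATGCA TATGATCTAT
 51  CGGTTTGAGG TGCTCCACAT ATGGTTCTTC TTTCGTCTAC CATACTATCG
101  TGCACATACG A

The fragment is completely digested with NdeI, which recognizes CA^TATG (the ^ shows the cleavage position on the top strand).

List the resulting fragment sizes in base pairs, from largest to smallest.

NdeI sites (CATATG) start at positions 39, 68.
NdeI cuts after base 2 of each site, so after positions 40, 69.
Linear molecule, 2 cuts → 3 fragments:
  1–40 → 40 bp
  41–69 → 29 bp
  70–111 → 42 bp
Sorted largest to smallest: 42, 40, 29 bp.

42, 40, 29 bp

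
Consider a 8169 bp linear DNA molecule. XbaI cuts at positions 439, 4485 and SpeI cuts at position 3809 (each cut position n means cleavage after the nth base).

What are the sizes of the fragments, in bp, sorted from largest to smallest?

Combined cut positions (sorted): 439, 3809, 4485.
Linear molecule, 3 cuts → 4 fragments:
  439 − 0 = 439 bp
  3809 − 439 = 3370 bp
  4485 − 3809 = 676 bp
  8169 − 4485 = 3684 bp
Sorted largest to smallest: 3684, 3370, 676, 439 bp.

3684, 3370, 676, 439 bp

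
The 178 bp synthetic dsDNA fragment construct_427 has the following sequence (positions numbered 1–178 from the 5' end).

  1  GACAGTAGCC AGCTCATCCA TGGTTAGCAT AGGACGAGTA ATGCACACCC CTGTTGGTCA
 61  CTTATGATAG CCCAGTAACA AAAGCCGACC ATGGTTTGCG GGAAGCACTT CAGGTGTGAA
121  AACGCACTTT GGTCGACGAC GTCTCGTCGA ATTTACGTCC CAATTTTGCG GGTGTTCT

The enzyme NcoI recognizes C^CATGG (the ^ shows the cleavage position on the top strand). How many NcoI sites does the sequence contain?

CCATGG occurs starting at positions 18, 89.
NcoI cuts at 2 sites.

2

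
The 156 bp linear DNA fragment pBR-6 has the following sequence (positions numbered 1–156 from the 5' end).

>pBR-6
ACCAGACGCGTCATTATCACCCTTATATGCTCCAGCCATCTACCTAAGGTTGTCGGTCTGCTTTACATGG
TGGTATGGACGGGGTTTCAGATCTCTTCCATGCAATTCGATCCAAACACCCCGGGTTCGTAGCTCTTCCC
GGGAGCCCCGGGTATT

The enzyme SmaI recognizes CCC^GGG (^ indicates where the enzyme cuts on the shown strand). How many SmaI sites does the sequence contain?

CCCGGG occurs starting at positions 120, 138, 147.
SmaI cuts at 3 sites.

3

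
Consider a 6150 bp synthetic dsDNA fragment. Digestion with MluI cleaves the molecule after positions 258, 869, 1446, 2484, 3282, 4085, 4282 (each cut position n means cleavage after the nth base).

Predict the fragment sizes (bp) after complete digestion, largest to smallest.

Linear molecule, 7 cuts → 8 fragments:
  258 − 0 = 258 bp
  869 − 258 = 611 bp
  1446 − 869 = 577 bp
  2484 − 1446 = 1038 bp
  3282 − 2484 = 798 bp
  4085 − 3282 = 803 bp
  4282 − 4085 = 197 bp
  6150 − 4282 = 1868 bp
Sorted largest to smallest: 1868, 1038, 803, 798, 611, 577, 258, 197 bp.

1868, 1038, 803, 798, 611, 577, 258, 197 bp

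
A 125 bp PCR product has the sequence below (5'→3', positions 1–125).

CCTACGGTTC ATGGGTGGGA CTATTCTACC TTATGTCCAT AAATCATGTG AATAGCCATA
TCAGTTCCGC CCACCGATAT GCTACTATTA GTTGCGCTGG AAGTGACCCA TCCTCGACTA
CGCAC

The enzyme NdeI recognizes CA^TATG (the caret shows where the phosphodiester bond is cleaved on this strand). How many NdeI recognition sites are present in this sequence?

0

No occurrence of CATATG is present in the sequence.
NdeI does not cut: 0 sites.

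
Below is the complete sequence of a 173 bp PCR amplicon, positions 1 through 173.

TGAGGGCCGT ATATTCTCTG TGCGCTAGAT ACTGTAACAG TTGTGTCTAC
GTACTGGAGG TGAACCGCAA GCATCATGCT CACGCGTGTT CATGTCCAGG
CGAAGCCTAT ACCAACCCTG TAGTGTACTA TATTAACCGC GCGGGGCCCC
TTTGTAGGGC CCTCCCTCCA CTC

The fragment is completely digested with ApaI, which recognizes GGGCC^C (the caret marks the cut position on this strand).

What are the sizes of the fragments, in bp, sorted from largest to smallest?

ApaI sites (GGGCCC) start at positions 144, 157.
ApaI cuts after base 5 of each site (before the last base), so after positions 148, 161.
Linear molecule, 2 cuts → 3 fragments:
  1–148 → 148 bp
  149–161 → 13 bp
  162–173 → 12 bp
Sorted largest to smallest: 148, 13, 12 bp.

148, 13, 12 bp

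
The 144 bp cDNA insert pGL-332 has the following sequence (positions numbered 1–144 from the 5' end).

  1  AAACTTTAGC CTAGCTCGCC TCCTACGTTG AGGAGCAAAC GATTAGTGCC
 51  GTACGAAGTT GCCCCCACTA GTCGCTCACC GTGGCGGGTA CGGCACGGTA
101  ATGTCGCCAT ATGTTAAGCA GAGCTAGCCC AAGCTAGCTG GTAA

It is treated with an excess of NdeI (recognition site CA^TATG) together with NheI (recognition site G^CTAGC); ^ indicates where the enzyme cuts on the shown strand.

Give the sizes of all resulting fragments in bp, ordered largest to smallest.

109, 14, 11, 10 bp

The NdeI site (CATATG) starts at position 108.
NdeI cuts after base 2 of each site, so after position 109.
NheI sites (GCTAGC) start at positions 123, 133.
NheI cuts after the first base of each site, so after positions 123, 133.
Combined cut positions: 109, 123, 133.
Linear molecule, 3 cuts → 4 fragments:
  1–109 → 109 bp
  110–123 → 14 bp
  124–133 → 10 bp
  134–144 → 11 bp
Sorted largest to smallest: 109, 14, 11, 10 bp.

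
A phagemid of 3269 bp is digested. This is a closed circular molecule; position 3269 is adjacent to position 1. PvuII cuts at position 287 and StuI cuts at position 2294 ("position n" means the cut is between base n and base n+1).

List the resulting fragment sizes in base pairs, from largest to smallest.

2007, 1262 bp

Combined cut positions (sorted): 287, 2294.
Circular molecule, 2 cuts → 2 fragments:
  2294 − 287 = 2007 bp
  wrap: 3269 − 2294 + 287 = 1262 bp
Sorted largest to smallest: 2007, 1262 bp.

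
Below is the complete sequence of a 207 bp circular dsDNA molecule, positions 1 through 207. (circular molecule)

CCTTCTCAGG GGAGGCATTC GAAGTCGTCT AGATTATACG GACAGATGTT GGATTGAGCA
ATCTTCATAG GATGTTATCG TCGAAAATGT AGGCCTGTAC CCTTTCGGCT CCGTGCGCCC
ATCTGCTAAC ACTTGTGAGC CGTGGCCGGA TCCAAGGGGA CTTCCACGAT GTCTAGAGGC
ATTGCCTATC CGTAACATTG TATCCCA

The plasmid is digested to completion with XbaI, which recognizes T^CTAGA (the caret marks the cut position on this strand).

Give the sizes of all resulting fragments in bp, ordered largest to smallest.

XbaI sites (TCTAGA) start at positions 28, 172.
XbaI cuts after the first base of each site, so after positions 28, 172.
Circular molecule, 2 cuts → 2 fragments:
  29–172 → 144 bp
  173–207 then 1–28 → 35 + 28 = 63 bp
Sorted largest to smallest: 144, 63 bp.

144, 63 bp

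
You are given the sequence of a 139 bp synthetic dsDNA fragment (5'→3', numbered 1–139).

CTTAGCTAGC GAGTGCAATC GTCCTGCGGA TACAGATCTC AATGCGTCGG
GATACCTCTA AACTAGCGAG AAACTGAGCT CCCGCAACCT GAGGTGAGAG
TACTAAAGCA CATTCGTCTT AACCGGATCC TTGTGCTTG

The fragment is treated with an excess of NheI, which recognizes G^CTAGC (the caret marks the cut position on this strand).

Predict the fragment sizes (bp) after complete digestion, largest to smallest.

The NheI site (GCTAGC) starts at position 5.
NheI cuts after the first base of each site, so after position 5.
Linear molecule, 1 cut → 2 fragments:
  1–5 → 5 bp
  6–139 → 134 bp
Sorted largest to smallest: 134, 5 bp.

134, 5 bp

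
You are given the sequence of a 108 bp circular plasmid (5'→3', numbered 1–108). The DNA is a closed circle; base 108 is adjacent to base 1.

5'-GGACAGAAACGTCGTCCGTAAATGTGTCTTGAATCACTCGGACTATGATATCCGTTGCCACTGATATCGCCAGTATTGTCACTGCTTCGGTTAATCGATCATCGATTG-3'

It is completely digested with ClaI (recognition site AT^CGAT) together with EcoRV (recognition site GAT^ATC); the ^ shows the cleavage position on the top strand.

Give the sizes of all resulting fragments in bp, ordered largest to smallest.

ClaI sites (ATCGAT) start at positions 94, 101.
ClaI cuts after base 2 of each site, so after positions 95, 102.
EcoRV sites (GATATC) start at positions 47, 63.
EcoRV cuts after base 3 of each site, so after positions 49, 65.
Combined cut positions: 49, 65, 95, 102.
Circular molecule, 4 cuts → 4 fragments:
  50–65 → 16 bp
  66–95 → 30 bp
  96–102 → 7 bp
  103–108 then 1–49 → 6 + 49 = 55 bp
Sorted largest to smallest: 55, 30, 16, 7 bp.

55, 30, 16, 7 bp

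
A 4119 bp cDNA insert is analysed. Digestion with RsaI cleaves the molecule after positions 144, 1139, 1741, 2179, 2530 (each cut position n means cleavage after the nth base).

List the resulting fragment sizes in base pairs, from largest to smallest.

1589, 995, 602, 438, 351, 144 bp

Linear molecule, 5 cuts → 6 fragments:
  144 − 0 = 144 bp
  1139 − 144 = 995 bp
  1741 − 1139 = 602 bp
  2179 − 1741 = 438 bp
  2530 − 2179 = 351 bp
  4119 − 2530 = 1589 bp
Sorted largest to smallest: 1589, 995, 602, 438, 351, 144 bp.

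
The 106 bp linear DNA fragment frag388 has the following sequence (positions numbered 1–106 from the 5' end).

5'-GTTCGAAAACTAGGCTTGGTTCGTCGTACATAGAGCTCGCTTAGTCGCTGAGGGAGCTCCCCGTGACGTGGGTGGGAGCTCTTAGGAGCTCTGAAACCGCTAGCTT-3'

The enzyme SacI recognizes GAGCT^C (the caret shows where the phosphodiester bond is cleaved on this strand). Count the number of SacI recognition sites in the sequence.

4

GAGCTC occurs starting at positions 33, 54, 76, 86.
SacI cuts at 4 sites.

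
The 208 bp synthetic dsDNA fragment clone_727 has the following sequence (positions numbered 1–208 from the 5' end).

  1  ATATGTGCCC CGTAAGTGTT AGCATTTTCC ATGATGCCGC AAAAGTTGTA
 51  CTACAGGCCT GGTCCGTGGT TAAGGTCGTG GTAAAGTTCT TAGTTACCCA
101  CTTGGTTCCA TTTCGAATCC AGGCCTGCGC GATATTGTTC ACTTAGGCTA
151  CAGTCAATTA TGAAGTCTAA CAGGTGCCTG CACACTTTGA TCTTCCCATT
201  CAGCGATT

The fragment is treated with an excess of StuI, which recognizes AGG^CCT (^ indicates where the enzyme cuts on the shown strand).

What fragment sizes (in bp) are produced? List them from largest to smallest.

StuI sites (AGGCCT) start at positions 55, 121.
StuI cuts after base 3 of each site, so after positions 57, 123.
Linear molecule, 2 cuts → 3 fragments:
  1–57 → 57 bp
  58–123 → 66 bp
  124–208 → 85 bp
Sorted largest to smallest: 85, 66, 57 bp.

85, 66, 57 bp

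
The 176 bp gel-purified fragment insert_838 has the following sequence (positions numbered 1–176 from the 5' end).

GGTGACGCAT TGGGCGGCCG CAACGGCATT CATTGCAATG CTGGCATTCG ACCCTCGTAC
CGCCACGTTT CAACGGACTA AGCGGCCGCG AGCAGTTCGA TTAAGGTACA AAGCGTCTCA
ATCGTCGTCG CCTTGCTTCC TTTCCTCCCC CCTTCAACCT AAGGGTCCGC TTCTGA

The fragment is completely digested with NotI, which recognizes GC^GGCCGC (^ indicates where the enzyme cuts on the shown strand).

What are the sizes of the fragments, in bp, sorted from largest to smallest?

NotI sites (GCGGCCGC) start at positions 14, 82.
NotI cuts after base 2 of each site, so after positions 15, 83.
Linear molecule, 2 cuts → 3 fragments:
  1–15 → 15 bp
  16–83 → 68 bp
  84–176 → 93 bp
Sorted largest to smallest: 93, 68, 15 bp.

93, 68, 15 bp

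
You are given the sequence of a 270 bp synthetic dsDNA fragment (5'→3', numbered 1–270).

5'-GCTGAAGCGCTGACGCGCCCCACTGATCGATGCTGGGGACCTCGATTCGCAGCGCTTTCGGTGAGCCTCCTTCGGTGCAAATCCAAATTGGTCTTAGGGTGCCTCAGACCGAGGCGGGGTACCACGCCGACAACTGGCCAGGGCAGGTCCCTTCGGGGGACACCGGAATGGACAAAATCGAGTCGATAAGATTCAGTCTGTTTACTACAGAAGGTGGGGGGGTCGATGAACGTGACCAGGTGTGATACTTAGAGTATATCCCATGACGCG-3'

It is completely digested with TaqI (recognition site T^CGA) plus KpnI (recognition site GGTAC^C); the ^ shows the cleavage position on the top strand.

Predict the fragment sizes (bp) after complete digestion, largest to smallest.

TaqI sites (TCGA) start at positions 27, 42, 178, 183, 223.
TaqI cuts after the first base of each site, so after positions 27, 42, 178, 183, 223.
The KpnI site (GGTACC) starts at position 118.
KpnI cuts after base 5 of each site (before the last base), so after position 122.
Combined cut positions: 27, 42, 122, 178, 183, 223.
Linear molecule, 6 cuts → 7 fragments:
  1–27 → 27 bp
  28–42 → 15 bp
  43–122 → 80 bp
  123–178 → 56 bp
  179–183 → 5 bp
  184–223 → 40 bp
  224–270 → 47 bp
Sorted largest to smallest: 80, 56, 47, 40, 27, 15, 5 bp.

80, 56, 47, 40, 27, 15, 5 bp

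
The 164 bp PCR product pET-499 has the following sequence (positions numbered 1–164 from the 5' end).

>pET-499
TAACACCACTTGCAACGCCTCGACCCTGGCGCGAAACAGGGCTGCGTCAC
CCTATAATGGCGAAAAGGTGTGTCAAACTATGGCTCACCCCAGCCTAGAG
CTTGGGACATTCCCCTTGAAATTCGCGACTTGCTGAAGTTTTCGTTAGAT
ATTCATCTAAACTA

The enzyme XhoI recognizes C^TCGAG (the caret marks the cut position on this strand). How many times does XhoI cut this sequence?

0

No occurrence of CTCGAG is present in the sequence.
XhoI does not cut: 0 sites.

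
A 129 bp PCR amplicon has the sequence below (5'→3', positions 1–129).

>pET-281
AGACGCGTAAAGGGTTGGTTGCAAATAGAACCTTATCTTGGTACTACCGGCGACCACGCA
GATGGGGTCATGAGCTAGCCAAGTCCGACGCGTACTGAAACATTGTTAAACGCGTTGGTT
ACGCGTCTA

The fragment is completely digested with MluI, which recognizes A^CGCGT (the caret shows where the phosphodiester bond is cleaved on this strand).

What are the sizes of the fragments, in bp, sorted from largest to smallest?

MluI sites (ACGCGT) start at positions 3, 88, 110, 121.
MluI cuts after the first base of each site, so after positions 3, 88, 110, 121.
Linear molecule, 4 cuts → 5 fragments:
  1–3 → 3 bp
  4–88 → 85 bp
  89–110 → 22 bp
  111–121 → 11 bp
  122–129 → 8 bp
Sorted largest to smallest: 85, 22, 11, 8, 3 bp.

85, 22, 11, 8, 3 bp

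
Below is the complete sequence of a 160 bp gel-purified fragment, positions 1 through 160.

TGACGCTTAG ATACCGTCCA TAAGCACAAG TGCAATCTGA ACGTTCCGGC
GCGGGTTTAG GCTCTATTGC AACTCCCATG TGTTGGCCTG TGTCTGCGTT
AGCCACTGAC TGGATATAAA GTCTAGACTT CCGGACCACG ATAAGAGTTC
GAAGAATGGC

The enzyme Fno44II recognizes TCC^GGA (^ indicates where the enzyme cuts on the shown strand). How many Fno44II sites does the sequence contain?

1

TCCGGA occurs starting at position 130.
Fno44II cuts at 1 site.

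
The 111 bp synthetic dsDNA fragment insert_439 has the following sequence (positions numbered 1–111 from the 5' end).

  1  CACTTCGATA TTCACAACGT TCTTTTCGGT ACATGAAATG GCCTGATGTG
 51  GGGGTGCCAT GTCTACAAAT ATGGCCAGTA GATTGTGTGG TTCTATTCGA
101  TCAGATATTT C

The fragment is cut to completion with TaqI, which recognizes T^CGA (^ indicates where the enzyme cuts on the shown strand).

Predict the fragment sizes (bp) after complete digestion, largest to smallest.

92, 14, 5 bp

TaqI sites (TCGA) start at positions 5, 97.
TaqI cuts after the first base of each site, so after positions 5, 97.
Linear molecule, 2 cuts → 3 fragments:
  1–5 → 5 bp
  6–97 → 92 bp
  98–111 → 14 bp
Sorted largest to smallest: 92, 14, 5 bp.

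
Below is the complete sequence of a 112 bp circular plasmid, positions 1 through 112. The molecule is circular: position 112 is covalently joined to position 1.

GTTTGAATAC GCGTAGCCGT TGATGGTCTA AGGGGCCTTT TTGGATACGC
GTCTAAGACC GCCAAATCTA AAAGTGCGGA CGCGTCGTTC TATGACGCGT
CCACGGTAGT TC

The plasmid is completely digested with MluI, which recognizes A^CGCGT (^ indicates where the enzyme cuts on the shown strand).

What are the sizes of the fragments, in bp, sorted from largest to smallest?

38, 33, 26, 15 bp

MluI sites (ACGCGT) start at positions 9, 47, 80, 95.
MluI cuts after the first base of each site, so after positions 9, 47, 80, 95.
Circular molecule, 4 cuts → 4 fragments:
  10–47 → 38 bp
  48–80 → 33 bp
  81–95 → 15 bp
  96–112 then 1–9 → 17 + 9 = 26 bp
Sorted largest to smallest: 38, 33, 26, 15 bp.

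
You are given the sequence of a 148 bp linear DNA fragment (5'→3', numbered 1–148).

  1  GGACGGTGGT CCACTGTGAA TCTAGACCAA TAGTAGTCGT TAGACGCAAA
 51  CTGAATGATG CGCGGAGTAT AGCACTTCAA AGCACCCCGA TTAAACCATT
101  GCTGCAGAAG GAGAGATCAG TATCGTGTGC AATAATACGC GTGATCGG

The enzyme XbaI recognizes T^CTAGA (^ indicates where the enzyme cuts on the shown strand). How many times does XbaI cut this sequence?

1

TCTAGA occurs starting at position 21.
XbaI cuts at 1 site.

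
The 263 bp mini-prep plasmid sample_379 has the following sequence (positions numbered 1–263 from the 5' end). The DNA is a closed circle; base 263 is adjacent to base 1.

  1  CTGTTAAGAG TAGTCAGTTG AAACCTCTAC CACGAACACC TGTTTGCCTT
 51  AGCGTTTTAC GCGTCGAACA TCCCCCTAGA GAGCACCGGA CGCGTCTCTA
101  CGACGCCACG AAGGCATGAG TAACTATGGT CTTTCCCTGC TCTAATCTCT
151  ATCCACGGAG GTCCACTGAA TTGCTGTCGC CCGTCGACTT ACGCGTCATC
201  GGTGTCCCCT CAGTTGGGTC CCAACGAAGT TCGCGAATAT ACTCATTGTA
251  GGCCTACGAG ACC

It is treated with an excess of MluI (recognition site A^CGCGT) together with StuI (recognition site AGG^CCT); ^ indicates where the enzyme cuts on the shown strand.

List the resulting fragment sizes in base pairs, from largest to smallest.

MluI sites (ACGCGT) start at positions 59, 90, 191.
MluI cuts after the first base of each site, so after positions 59, 90, 191.
The StuI site (AGGCCT) starts at position 250.
StuI cuts after base 3 of each site, so after position 252.
Combined cut positions: 59, 90, 191, 252.
Circular molecule, 4 cuts → 4 fragments:
  60–90 → 31 bp
  91–191 → 101 bp
  192–252 → 61 bp
  253–263 then 1–59 → 11 + 59 = 70 bp
Sorted largest to smallest: 101, 70, 61, 31 bp.

101, 70, 61, 31 bp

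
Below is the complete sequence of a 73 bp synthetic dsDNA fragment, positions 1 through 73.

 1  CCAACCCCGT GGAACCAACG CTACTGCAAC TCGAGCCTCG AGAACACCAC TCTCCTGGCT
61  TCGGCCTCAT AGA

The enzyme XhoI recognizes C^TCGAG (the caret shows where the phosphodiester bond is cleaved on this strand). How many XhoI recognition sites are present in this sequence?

2

CTCGAG occurs starting at positions 30, 37.
XhoI cuts at 2 sites.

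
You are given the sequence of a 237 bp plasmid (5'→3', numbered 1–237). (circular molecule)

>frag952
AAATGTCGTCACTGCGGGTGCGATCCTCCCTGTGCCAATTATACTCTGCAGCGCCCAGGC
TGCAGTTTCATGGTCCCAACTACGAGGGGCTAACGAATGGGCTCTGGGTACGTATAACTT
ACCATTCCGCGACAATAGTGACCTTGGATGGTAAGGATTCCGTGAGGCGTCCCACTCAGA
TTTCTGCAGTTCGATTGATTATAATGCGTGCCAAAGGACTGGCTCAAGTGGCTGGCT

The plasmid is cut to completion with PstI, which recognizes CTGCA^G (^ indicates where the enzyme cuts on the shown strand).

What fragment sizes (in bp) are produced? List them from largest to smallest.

124, 99, 14 bp

PstI sites (CTGCAG) start at positions 46, 60, 184.
PstI cuts after base 5 of each site (before the last base), so after positions 50, 64, 188.
Circular molecule, 3 cuts → 3 fragments:
  51–64 → 14 bp
  65–188 → 124 bp
  189–237 then 1–50 → 49 + 50 = 99 bp
Sorted largest to smallest: 124, 99, 14 bp.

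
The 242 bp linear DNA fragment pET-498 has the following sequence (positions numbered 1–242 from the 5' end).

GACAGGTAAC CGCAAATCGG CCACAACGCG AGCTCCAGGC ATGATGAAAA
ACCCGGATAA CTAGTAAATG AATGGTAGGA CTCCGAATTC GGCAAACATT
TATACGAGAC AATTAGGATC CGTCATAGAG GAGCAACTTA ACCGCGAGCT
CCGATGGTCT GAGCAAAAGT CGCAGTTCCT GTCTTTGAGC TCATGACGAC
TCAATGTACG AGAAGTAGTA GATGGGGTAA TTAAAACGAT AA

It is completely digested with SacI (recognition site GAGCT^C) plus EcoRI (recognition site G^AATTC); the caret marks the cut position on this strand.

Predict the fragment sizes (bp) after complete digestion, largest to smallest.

65, 51, 51, 41, 34 bp

SacI sites (GAGCTC) start at positions 30, 146, 187.
SacI cuts after base 5 of each site (before the last base), so after positions 34, 150, 191.
The EcoRI site (GAATTC) starts at position 85.
EcoRI cuts after the first base of each site, so after position 85.
Combined cut positions: 34, 85, 150, 191.
Linear molecule, 4 cuts → 5 fragments:
  1–34 → 34 bp
  35–85 → 51 bp
  86–150 → 65 bp
  151–191 → 41 bp
  192–242 → 51 bp
Sorted largest to smallest: 65, 51, 51, 41, 34 bp.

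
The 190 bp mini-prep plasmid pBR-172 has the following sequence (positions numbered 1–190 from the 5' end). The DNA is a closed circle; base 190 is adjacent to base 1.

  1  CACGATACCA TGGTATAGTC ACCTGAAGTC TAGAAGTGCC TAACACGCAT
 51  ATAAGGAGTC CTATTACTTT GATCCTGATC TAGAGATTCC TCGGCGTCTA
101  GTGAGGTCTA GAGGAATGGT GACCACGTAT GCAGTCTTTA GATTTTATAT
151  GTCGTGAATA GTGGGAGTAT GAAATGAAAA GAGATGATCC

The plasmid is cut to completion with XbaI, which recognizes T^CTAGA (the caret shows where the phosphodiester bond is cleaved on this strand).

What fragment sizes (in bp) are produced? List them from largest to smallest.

112, 50, 28 bp

XbaI sites (TCTAGA) start at positions 29, 79, 107.
XbaI cuts after the first base of each site, so after positions 29, 79, 107.
Circular molecule, 3 cuts → 3 fragments:
  30–79 → 50 bp
  80–107 → 28 bp
  108–190 then 1–29 → 83 + 29 = 112 bp
Sorted largest to smallest: 112, 50, 28 bp.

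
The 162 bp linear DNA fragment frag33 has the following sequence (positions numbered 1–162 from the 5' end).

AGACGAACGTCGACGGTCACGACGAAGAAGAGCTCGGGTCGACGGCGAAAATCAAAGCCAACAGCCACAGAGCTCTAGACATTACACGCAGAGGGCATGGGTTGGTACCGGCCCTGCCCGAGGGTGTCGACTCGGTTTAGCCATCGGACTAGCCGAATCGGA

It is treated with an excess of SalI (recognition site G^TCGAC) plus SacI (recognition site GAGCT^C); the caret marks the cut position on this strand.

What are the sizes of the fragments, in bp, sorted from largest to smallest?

52, 36, 36, 25, 9, 4 bp

SalI sites (GTCGAC) start at positions 9, 38, 126.
SalI cuts after the first base of each site, so after positions 9, 38, 126.
SacI sites (GAGCTC) start at positions 30, 70.
SacI cuts after base 5 of each site (before the last base), so after positions 34, 74.
Combined cut positions: 9, 34, 38, 74, 126.
Linear molecule, 5 cuts → 6 fragments:
  1–9 → 9 bp
  10–34 → 25 bp
  35–38 → 4 bp
  39–74 → 36 bp
  75–126 → 52 bp
  127–162 → 36 bp
Sorted largest to smallest: 52, 36, 36, 25, 9, 4 bp.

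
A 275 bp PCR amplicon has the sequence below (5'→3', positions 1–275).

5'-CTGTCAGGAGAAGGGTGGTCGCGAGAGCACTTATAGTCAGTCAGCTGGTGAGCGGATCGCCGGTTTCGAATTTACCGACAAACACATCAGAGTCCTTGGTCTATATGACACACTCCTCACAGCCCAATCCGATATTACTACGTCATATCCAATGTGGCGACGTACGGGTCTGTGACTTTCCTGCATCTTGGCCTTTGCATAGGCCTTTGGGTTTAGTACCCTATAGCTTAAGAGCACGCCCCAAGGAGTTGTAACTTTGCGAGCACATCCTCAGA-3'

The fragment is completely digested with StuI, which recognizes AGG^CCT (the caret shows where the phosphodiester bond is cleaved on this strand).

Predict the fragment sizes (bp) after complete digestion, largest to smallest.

The StuI site (AGGCCT) starts at position 201.
StuI cuts after base 3 of each site, so after position 203.
Linear molecule, 1 cut → 2 fragments:
  1–203 → 203 bp
  204–275 → 72 bp
Sorted largest to smallest: 203, 72 bp.

203, 72 bp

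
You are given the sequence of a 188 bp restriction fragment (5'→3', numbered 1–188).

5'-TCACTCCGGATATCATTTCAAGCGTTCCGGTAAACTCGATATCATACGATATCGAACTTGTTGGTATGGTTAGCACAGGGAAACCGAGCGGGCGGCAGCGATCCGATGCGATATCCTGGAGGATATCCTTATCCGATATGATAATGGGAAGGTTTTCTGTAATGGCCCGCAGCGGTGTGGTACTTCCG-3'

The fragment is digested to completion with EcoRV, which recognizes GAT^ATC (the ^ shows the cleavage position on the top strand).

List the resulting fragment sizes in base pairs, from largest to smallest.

64, 62, 29, 12, 11, 10 bp

EcoRV sites (GATATC) start at positions 9, 38, 48, 110, 122.
EcoRV cuts after base 3 of each site, so after positions 11, 40, 50, 112, 124.
Linear molecule, 5 cuts → 6 fragments:
  1–11 → 11 bp
  12–40 → 29 bp
  41–50 → 10 bp
  51–112 → 62 bp
  113–124 → 12 bp
  125–188 → 64 bp
Sorted largest to smallest: 64, 62, 29, 12, 11, 10 bp.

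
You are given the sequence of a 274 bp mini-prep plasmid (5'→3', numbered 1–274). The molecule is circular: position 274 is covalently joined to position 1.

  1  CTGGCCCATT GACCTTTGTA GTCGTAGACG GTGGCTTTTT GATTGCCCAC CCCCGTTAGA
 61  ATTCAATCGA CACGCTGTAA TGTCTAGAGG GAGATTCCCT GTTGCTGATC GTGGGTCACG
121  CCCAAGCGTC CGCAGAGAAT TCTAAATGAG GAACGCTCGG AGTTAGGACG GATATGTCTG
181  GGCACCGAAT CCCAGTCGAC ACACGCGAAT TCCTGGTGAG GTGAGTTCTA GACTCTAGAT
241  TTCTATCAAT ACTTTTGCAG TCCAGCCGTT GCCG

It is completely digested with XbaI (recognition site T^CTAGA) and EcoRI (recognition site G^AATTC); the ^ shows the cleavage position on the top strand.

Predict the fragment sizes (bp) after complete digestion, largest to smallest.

99, 70, 54, 24, 20, 7 bp

XbaI sites (TCTAGA) start at positions 83, 227, 234.
XbaI cuts after the first base of each site, so after positions 83, 227, 234.
EcoRI sites (GAATTC) start at positions 59, 137, 207.
EcoRI cuts after the first base of each site, so after positions 59, 137, 207.
Combined cut positions: 59, 83, 137, 207, 227, 234.
Circular molecule, 6 cuts → 6 fragments:
  60–83 → 24 bp
  84–137 → 54 bp
  138–207 → 70 bp
  208–227 → 20 bp
  228–234 → 7 bp
  235–274 then 1–59 → 40 + 59 = 99 bp
Sorted largest to smallest: 99, 70, 54, 24, 20, 7 bp.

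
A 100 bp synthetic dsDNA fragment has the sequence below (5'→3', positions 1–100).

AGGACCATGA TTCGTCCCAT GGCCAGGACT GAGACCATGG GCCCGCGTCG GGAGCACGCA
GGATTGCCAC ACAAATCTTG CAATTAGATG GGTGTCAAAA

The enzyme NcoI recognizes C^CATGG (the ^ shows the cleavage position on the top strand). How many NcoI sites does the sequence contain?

CCATGG occurs starting at positions 17, 35.
NcoI cuts at 2 sites.

2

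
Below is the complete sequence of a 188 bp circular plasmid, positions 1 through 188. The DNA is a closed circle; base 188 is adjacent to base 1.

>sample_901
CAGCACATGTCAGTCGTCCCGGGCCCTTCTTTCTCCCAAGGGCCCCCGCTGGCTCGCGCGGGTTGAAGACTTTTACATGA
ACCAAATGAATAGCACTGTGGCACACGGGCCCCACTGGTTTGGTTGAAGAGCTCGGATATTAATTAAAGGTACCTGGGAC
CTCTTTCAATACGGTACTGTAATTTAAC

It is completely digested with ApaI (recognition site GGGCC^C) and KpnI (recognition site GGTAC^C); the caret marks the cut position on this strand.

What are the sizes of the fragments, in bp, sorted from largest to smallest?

67, 60, 42, 19 bp

ApaI sites (GGGCCC) start at positions 21, 40, 107.
ApaI cuts after base 5 of each site (before the last base), so after positions 25, 44, 111.
The KpnI site (GGTACC) starts at position 149.
KpnI cuts after base 5 of each site (before the last base), so after position 153.
Combined cut positions: 25, 44, 111, 153.
Circular molecule, 4 cuts → 4 fragments:
  26–44 → 19 bp
  45–111 → 67 bp
  112–153 → 42 bp
  154–188 then 1–25 → 35 + 25 = 60 bp
Sorted largest to smallest: 67, 60, 42, 19 bp.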